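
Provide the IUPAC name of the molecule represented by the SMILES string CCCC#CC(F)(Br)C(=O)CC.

Counting along the main chain through the carbonyl and the multiple bond gives 9 carbons: the parent is nonane.
A ketone (C=O on an internal carbon) is the principal characteristic group, giving the suffix -one.
The chain contains a C≡C triple bond, so the unsaturation ending is -yne.
The numbering direction is chosen so that numbering from this end puts the carbonyl group at C-3 rather than C-7.
With this numbering: the carbonyl at C-3; the triple bond between C-5 and C-6; a bromo group at C-4; a fluoro group at C-4.
Prefixes are listed alphabetically: bromo, fluoro.
Putting it together: 4-bromo-4-fluoronon-5-yn-3-one.

4-bromo-4-fluoronon-5-yn-3-one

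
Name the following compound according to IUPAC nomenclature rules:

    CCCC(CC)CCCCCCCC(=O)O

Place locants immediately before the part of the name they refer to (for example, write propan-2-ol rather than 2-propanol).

The longest chain bearing the –COOH group is 12 carbons long (dodecane).
The principal characteristic group is a carboxylic acid (terminal –COOH), named with the suffix -oic acid.
Number the chain so that the carboxylic acid carbon is C-1 by definition.
This places an ethyl group at C-9.
Assembling the pieces gives 9-ethyldodecanoic acid.

9-ethyldodecanoic acid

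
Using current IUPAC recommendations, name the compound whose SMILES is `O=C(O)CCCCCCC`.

The longest carbon chain that includes the –COOH group has 8 carbons, so the parent hydride is octane.
A carboxylic acid (terminal –COOH) is the principal characteristic group, giving the suffix -oic acid.
The numbering direction is chosen so that the carboxylic acid carbon is C-1 by definition.
The name is octanoic acid.

octanoic acid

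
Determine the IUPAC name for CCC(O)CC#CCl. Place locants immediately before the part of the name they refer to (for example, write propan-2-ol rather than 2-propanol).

6-chlorohex-5-yn-3-ol

The longest chain bearing the –OH group and the multiple bond is 6 carbons long (hexane).
An alcohol (–OH) is the principal characteristic group, giving the suffix -ol.
A C≡C triple bond in the chain gives the infix -yne-.
Number the chain so that numbering from this end puts the hydroxyl group at C-3 rather than C-4.
That gives the hydroxyl at C-3; the triple bond between C-5 and C-6; a chloro group at C-6.
Assembling the pieces gives 6-chlorohex-5-yn-3-ol.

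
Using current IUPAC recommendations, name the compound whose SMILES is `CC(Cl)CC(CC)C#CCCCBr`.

Counting along the main chain through the multiple bond gives 9 carbons: the parent is nonane.
A C≡C triple bond in the chain gives the infix -yne-.
Choose the numbering such that numbering from this end puts the triple bond at C-4 rather than C-5.
That gives the triple bond between C-4 and C-5; a bromo group at C-1; a chloro group at C-8; an ethyl group at C-6.
The substituents are ordered alphabetically, ignoring any di-/tri- multipliers.
Assembling the pieces gives 1-bromo-8-chloro-6-ethylnon-4-yne.

1-bromo-8-chloro-6-ethylnon-4-yne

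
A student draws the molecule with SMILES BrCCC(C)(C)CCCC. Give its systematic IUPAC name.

1-bromo-3,3-dimethylheptane

The longest continuous carbon chain has 7 atoms, so the parent hydride is heptane.
The numbering direction is chosen so that the substituent locant set {1,3,3} is lower than {5,5,7} at the first point of difference.
With this numbering: a bromo group at C-1; two methyl groups at C-3.
The substituents are ordered alphabetically, ignoring any di-/tri- multipliers.
Assembling the pieces gives 1-bromo-3,3-dimethylheptane.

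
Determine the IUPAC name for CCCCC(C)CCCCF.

1-fluoro-5-methylnonane

The longest carbon chain is 9 atoms: the parent is nonane.
Number the chain so that the substituent locant set {1,5} is lower than {5,9} at the first point of difference.
With this numbering: a fluoro group at C-1; a methyl group at C-5.
Prefixes are listed alphabetically: fluoro, methyl.
The name is 1-fluoro-5-methylnonane.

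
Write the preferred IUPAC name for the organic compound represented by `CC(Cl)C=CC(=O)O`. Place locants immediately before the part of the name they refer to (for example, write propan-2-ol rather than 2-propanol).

The longest carbon chain that includes the –COOH group and the multiple bond has 5 carbons, so the parent hydride is pentane.
The principal characteristic group is a carboxylic acid (terminal –COOH), named with the suffix -oic acid.
A C=C double bond in the chain gives the infix -ene-.
The numbering direction is chosen so that the carboxylic acid carbon is C-1 by definition.
This places the double bond between C-2 and C-3; a chloro group at C-4.
Assembling the pieces gives 4-chloropent-2-enoic acid.

4-chloropent-2-enoic acid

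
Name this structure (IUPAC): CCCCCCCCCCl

The longest continuous carbon chain has 9 atoms, so the parent hydride is nonane.
The numbering direction is chosen so that the substituent locant set {1} is lower than {9} at the first point of difference.
That gives a chloro group at C-1.
The name is 1-chlorononane.

1-chlorononane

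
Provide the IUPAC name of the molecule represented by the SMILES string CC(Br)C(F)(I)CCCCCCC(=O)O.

9-bromo-8-fluoro-8-iododecanoic acid

The longest chain bearing the –COOH group is 10 carbons long (decane).
The principal characteristic group is a carboxylic acid (terminal –COOH), named with the suffix -oic acid.
The numbering direction is chosen so that the carboxylic acid carbon is C-1 by definition.
That gives a bromo group at C-9; a fluoro group at C-8; an iodo group at C-8.
Substituent prefixes are cited in alphabetical order (multiplying prefixes like di-/tri- are ignored for ordering).
The name is 9-bromo-8-fluoro-8-iododecanoic acid.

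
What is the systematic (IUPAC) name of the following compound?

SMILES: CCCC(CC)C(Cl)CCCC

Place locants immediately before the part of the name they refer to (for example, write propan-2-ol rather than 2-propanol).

5-chloro-4-ethylnonane

The longest continuous carbon chain has 9 atoms, so the parent hydride is nonane.
Number the chain so that the substituent locant set {4,5} is lower than {5,6} at the first point of difference.
This places a chloro group at C-5; an ethyl group at C-4.
Prefixes are listed alphabetically: chloro, ethyl.
The name is 5-chloro-4-ethylnonane.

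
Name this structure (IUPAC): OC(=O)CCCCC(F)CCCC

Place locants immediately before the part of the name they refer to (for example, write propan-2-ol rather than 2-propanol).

6-fluorodecanoic acid

The longest carbon chain that includes the –COOH group has 10 carbons, so the parent hydride is decane.
The highest-priority functional group is a carboxylic acid (terminal –COOH), so the name ends in -oic acid.
Number the chain so that the carboxylic acid carbon is C-1 by definition.
With this numbering: a fluoro group at C-6.
Assembling the pieces gives 6-fluorodecanoic acid.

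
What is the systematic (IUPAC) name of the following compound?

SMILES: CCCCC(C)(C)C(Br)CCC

The longest continuous carbon chain has 9 atoms, so the parent hydride is nonane.
Number the chain so that the substituent locant set {4,5,5} is lower than {5,5,6} at the first point of difference.
This places a bromo group at C-4; two methyl groups at C-5.
Prefixes are listed alphabetically: bromo, methyl.
Assembling the pieces gives 4-bromo-5,5-dimethylnonane.

4-bromo-5,5-dimethylnonane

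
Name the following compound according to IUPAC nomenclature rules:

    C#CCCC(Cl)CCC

The longest chain bearing the multiple bond is 8 carbons long (octane).
The chain contains a C≡C triple bond, so the unsaturation ending is -yne.
Number the chain so that numbering from this end puts the triple bond at C-1 rather than C-7.
With this numbering: the triple bond between C-1 and C-2; a chloro group at C-5.
The name is 5-chlorooct-1-yne.

5-chlorooct-1-yne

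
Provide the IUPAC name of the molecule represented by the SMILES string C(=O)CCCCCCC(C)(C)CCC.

The longest chain bearing the –CHO group is 11 carbons long (undecane).
The highest-priority functional group is an aldehyde (terminal –CHO), so the name ends in -al.
Number the chain so that the aldehyde carbon is C-1 by definition.
That gives two methyl groups at C-8.
Putting it together: 8,8-dimethylundecanal.

8,8-dimethylundecanal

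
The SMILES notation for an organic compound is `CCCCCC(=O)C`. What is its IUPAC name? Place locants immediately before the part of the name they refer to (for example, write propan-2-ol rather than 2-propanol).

heptan-2-one

The longest carbon chain that includes the carbonyl has 7 carbons, so the parent hydride is heptane.
The principal characteristic group is a ketone (C=O on an internal carbon), named with the suffix -one.
Choose the numbering such that numbering from this end puts the carbonyl group at C-2 rather than C-6.
With this numbering: the carbonyl at C-2.
Assembling the pieces gives heptan-2-one.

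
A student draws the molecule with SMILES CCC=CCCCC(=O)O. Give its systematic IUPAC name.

oct-5-enoic acid

Counting along the main chain through the –COOH group and the multiple bond gives 8 carbons: the parent is octane.
The highest-priority functional group is a carboxylic acid (terminal –COOH), so the name ends in -oic acid.
There is one C=C double bond, indicated by the ending -ene.
Choose the numbering such that the carboxylic acid carbon is C-1 by definition.
With this numbering: the double bond between C-5 and C-6.
Putting it together: oct-5-enoic acid.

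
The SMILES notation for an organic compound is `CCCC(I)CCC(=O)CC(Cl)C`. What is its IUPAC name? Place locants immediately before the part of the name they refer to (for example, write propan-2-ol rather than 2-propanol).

The longest chain bearing the carbonyl is 10 carbons long (decane).
A ketone (C=O on an internal carbon) is the principal characteristic group, giving the suffix -one.
Number the chain so that numbering from this end puts the carbonyl group at C-4 rather than C-7.
With this numbering: the carbonyl at C-4; a chloro group at C-2; an iodo group at C-7.
Prefixes are listed alphabetically: chloro, iodo.
Putting it together: 2-chloro-7-iododecan-4-one.

2-chloro-7-iododecan-4-one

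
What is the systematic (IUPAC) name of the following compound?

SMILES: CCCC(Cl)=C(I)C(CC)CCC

4-chloro-6-ethyl-5-iodonon-4-ene

The longest carbon chain that includes the multiple bond has 9 carbons, so the parent hydride is nonane.
The chain contains a C=C double bond, so the unsaturation ending is -ene.
Choose the numbering such that numbering from this end puts the double bond at C-4 rather than C-5.
That gives the double bond between C-4 and C-5; a chloro group at C-4; an ethyl group at C-6; an iodo group at C-5.
Prefixes are listed alphabetically: chloro, ethyl, iodo.
The name is 4-chloro-6-ethyl-5-iodonon-4-ene.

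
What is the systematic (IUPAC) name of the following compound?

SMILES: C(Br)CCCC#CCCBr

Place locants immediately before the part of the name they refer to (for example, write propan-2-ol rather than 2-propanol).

1,8-dibromooct-3-yne

Counting along the main chain through the multiple bond gives 8 carbons: the parent is octane.
A C≡C triple bond in the chain gives the infix -yne-.
The numbering direction is chosen so that numbering from this end puts the triple bond at C-3 rather than C-5.
This places the triple bond between C-3 and C-4; bromo groups at C-1 and C-8.
Putting it together: 1,8-dibromooct-3-yne.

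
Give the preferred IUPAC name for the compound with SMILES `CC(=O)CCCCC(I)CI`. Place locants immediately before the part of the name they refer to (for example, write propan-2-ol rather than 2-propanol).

7,8-diiodooctan-2-one

Counting along the main chain through the carbonyl gives 8 carbons: the parent is octane.
The highest-priority functional group is a ketone (C=O on an internal carbon), so the name ends in -one.
Choose the numbering such that numbering from this end puts the carbonyl group at C-2 rather than C-7.
With this numbering: the carbonyl at C-2; iodo groups at C-7 and C-8.
Assembling the pieces gives 7,8-diiodooctan-2-one.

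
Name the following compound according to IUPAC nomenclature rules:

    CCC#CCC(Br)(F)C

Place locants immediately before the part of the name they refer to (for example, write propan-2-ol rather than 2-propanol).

The longest carbon chain that includes the multiple bond has 7 carbons, so the parent hydride is heptane.
There is one C≡C triple bond, indicated by the ending -yne.
Choose the numbering such that numbering from this end puts the triple bond at C-3 rather than C-4.
This places the triple bond between C-3 and C-4; a bromo group at C-6; a fluoro group at C-6.
Substituent prefixes are cited in alphabetical order (multiplying prefixes like di-/tri- are ignored for ordering).
Assembling the pieces gives 6-bromo-6-fluorohept-3-yne.

6-bromo-6-fluorohept-3-yne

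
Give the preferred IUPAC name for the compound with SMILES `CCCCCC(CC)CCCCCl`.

The parent chain contains 10 carbons (decane).
Choose the numbering such that the substituent locant set {1,5} is lower than {6,10} at the first point of difference.
This places a chloro group at C-1; an ethyl group at C-5.
Prefixes are listed alphabetically: chloro, ethyl.
Assembling the pieces gives 1-chloro-5-ethyldecane.

1-chloro-5-ethyldecane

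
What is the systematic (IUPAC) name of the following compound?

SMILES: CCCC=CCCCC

non-4-ene

The longest chain bearing the multiple bond is 9 carbons long (nonane).
A C=C double bond in the chain gives the infix -ene-.
The numbering direction is chosen so that numbering from this end puts the double bond at C-4 rather than C-5.
This places the double bond between C-4 and C-5.
Putting it together: non-4-ene.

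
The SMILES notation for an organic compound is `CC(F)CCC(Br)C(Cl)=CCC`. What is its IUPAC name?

5-bromo-4-chloro-8-fluoronon-3-ene

The longest chain bearing the multiple bond is 9 carbons long (nonane).
There is one C=C double bond, indicated by the ending -ene.
The numbering direction is chosen so that numbering from this end puts the double bond at C-3 rather than C-6.
That gives the double bond between C-3 and C-4; a bromo group at C-5; a chloro group at C-4; a fluoro group at C-8.
Substituent prefixes are cited in alphabetical order (multiplying prefixes like di-/tri- are ignored for ordering).
Assembling the pieces gives 5-bromo-4-chloro-8-fluoronon-3-ene.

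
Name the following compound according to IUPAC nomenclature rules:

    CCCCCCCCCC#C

The longest chain bearing the multiple bond is 11 carbons long (undecane).
There is one C≡C triple bond, indicated by the ending -yne.
Choose the numbering such that numbering from this end puts the triple bond at C-1 rather than C-10.
That gives the triple bond between C-1 and C-2.
Putting it together: undec-1-yne.

undec-1-yne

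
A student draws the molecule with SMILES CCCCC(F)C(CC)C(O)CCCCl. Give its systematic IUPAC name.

1-chloro-5-ethyl-6-fluorodecan-4-ol

The longest chain bearing the –OH group is 10 carbons long (decane).
An alcohol (–OH) is the principal characteristic group, giving the suffix -ol.
Number the chain so that numbering from this end puts the hydroxyl group at C-4 rather than C-7.
With this numbering: the hydroxyl at C-4; a chloro group at C-1; an ethyl group at C-5; a fluoro group at C-6.
The substituents are ordered alphabetically, ignoring any di-/tri- multipliers.
The name is 1-chloro-5-ethyl-6-fluorodecan-4-ol.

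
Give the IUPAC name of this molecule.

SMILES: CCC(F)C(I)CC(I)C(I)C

6-fluoro-2,3,5-triiodooctane

The parent chain contains 8 carbons (octane).
The numbering direction is chosen so that the substituent locant set {2,3,5,6} is lower than {3,4,6,7} at the first point of difference.
This places a fluoro group at C-6; iodo groups at C-2 and C-3 and C-5.
Substituent prefixes are cited in alphabetical order (multiplying prefixes like di-/tri- are ignored for ordering).
Putting it together: 6-fluoro-2,3,5-triiodooctane.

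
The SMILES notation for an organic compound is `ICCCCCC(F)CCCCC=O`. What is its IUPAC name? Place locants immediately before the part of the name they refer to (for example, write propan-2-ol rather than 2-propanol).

6-fluoro-11-iodoundecanal

The longest carbon chain that includes the –CHO group has 11 carbons, so the parent hydride is undecane.
The principal characteristic group is an aldehyde (terminal –CHO), named with the suffix -al.
Number the chain so that the aldehyde carbon is C-1 by definition.
With this numbering: a fluoro group at C-6; an iodo group at C-11.
The substituents are ordered alphabetically, ignoring any di-/tri- multipliers.
The name is 6-fluoro-11-iodoundecanal.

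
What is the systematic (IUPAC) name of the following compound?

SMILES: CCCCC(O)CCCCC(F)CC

10-fluorododecan-5-ol

Counting along the main chain through the –OH group gives 12 carbons: the parent is dodecane.
The highest-priority functional group is an alcohol (–OH), so the name ends in -ol.
Choose the numbering such that numbering from this end puts the hydroxyl group at C-5 rather than C-8.
With this numbering: the hydroxyl at C-5; a fluoro group at C-10.
The name is 10-fluorododecan-5-ol.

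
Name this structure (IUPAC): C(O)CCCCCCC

The longest carbon chain that includes the –OH group has 8 carbons, so the parent hydride is octane.
The principal characteristic group is an alcohol (–OH), named with the suffix -ol.
Number the chain so that numbering from this end puts the hydroxyl group at C-1 rather than C-8.
That gives the hydroxyl at C-1.
The name is octan-1-ol.

octan-1-ol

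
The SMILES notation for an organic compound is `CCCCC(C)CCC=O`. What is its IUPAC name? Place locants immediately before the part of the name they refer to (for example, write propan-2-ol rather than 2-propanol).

4-methyloctanal

Counting along the main chain through the –CHO group gives 8 carbons: the parent is octane.
An aldehyde (terminal –CHO) is the principal characteristic group, giving the suffix -al.
Choose the numbering such that the aldehyde carbon is C-1 by definition.
That gives a methyl group at C-4.
Putting it together: 4-methyloctanal.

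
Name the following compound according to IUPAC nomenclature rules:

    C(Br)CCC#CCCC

Counting along the main chain through the multiple bond gives 8 carbons: the parent is octane.
The chain contains a C≡C triple bond, so the unsaturation ending is -yne.
Number the chain so that the substituent locant set {1} is lower than {8} at the first point of difference.
That gives the triple bond between C-4 and C-5; a bromo group at C-1.
Assembling the pieces gives 1-bromooct-4-yne.

1-bromooct-4-yne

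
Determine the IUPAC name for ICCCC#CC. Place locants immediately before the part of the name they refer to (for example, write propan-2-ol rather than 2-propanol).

6-iodohex-2-yne

The longest carbon chain that includes the multiple bond has 6 carbons, so the parent hydride is hexane.
The chain contains a C≡C triple bond, so the unsaturation ending is -yne.
Choose the numbering such that numbering from this end puts the triple bond at C-2 rather than C-4.
That gives the triple bond between C-2 and C-3; an iodo group at C-6.
The name is 6-iodohex-2-yne.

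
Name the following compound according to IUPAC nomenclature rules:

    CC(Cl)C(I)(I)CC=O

Counting along the main chain through the –CHO group gives 5 carbons: the parent is pentane.
The highest-priority functional group is an aldehyde (terminal –CHO), so the name ends in -al.
Choose the numbering such that the aldehyde carbon is C-1 by definition.
That gives a chloro group at C-4; two iodo groups at C-3.
Prefixes are listed alphabetically: chloro, iodo.
Assembling the pieces gives 4-chloro-3,3-diiodopentanal.

4-chloro-3,3-diiodopentanal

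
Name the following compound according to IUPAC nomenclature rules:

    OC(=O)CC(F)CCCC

3-fluoroheptanoic acid

Counting along the main chain through the –COOH group gives 7 carbons: the parent is heptane.
A carboxylic acid (terminal –COOH) is the principal characteristic group, giving the suffix -oic acid.
Number the chain so that the carboxylic acid carbon is C-1 by definition.
This places a fluoro group at C-3.
Putting it together: 3-fluoroheptanoic acid.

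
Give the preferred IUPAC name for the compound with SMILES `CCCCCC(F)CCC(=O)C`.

Counting along the main chain through the carbonyl gives 10 carbons: the parent is decane.
A ketone (C=O on an internal carbon) is the principal characteristic group, giving the suffix -one.
Choose the numbering such that numbering from this end puts the carbonyl group at C-2 rather than C-9.
This places the carbonyl at C-2; a fluoro group at C-5.
Assembling the pieces gives 5-fluorodecan-2-one.

5-fluorodecan-2-one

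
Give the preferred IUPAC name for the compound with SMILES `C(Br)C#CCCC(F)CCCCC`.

1-bromo-6-fluoroundec-2-yne

The longest carbon chain that includes the multiple bond has 11 carbons, so the parent hydride is undecane.
A C≡C triple bond in the chain gives the infix -yne-.
Number the chain so that numbering from this end puts the triple bond at C-2 rather than C-9.
This places the triple bond between C-2 and C-3; a bromo group at C-1; a fluoro group at C-6.
Substituent prefixes are cited in alphabetical order (multiplying prefixes like di-/tri- are ignored for ordering).
The name is 1-bromo-6-fluoroundec-2-yne.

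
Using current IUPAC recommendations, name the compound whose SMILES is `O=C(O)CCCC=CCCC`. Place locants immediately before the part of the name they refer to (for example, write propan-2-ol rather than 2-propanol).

The longest carbon chain that includes the –COOH group and the multiple bond has 9 carbons, so the parent hydride is nonane.
The highest-priority functional group is a carboxylic acid (terminal –COOH), so the name ends in -oic acid.
A C=C double bond in the chain gives the infix -ene-.
Choose the numbering such that the carboxylic acid carbon is C-1 by definition.
With this numbering: the double bond between C-5 and C-6.
Assembling the pieces gives non-5-enoic acid.

non-5-enoic acid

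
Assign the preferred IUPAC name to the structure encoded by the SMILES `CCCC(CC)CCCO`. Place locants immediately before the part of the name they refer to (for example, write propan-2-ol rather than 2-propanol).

The longest chain bearing the –OH group is 7 carbons long (heptane).
The highest-priority functional group is an alcohol (–OH), so the name ends in -ol.
Choose the numbering such that numbering from this end puts the hydroxyl group at C-1 rather than C-7.
With this numbering: the hydroxyl at C-1; an ethyl group at C-4.
The name is 4-ethylheptan-1-ol.

4-ethylheptan-1-ol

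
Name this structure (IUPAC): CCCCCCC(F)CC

3-fluorononane

The parent chain contains 9 carbons (nonane).
The numbering direction is chosen so that the substituent locant set {3} is lower than {7} at the first point of difference.
This places a fluoro group at C-3.
Assembling the pieces gives 3-fluorononane.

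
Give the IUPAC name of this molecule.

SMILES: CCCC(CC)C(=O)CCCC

The longest carbon chain that includes the carbonyl has 9 carbons, so the parent hydride is nonane.
A ketone (C=O on an internal carbon) is the principal characteristic group, giving the suffix -one.
Choose the numbering such that the substituent locant set {4} is lower than {6} at the first point of difference.
That gives the carbonyl at C-5; an ethyl group at C-4.
Putting it together: 4-ethylnonan-5-one.

4-ethylnonan-5-one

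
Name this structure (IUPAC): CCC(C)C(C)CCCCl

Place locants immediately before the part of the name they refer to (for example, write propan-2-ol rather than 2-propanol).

1-chloro-4,5-dimethylheptane

The longest continuous carbon chain has 7 atoms, so the parent hydride is heptane.
Choose the numbering such that the substituent locant set {1,4,5} is lower than {3,4,7} at the first point of difference.
This places a chloro group at C-1; methyl groups at C-4 and C-5.
The substituents are ordered alphabetically, ignoring any di-/tri- multipliers.
Putting it together: 1-chloro-4,5-dimethylheptane.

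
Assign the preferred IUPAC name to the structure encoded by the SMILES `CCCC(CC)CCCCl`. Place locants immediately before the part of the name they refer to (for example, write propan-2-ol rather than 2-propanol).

The longest continuous carbon chain has 7 atoms, so the parent hydride is heptane.
Number the chain so that the substituent locant set {1,4} is lower than {4,7} at the first point of difference.
With this numbering: a chloro group at C-1; an ethyl group at C-4.
Prefixes are listed alphabetically: chloro, ethyl.
Putting it together: 1-chloro-4-ethylheptane.

1-chloro-4-ethylheptane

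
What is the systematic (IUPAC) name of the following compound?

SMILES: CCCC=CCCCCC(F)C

The longest chain bearing the multiple bond is 11 carbons long (undecane).
There is one C=C double bond, indicated by the ending -ene.
Choose the numbering such that numbering from this end puts the double bond at C-4 rather than C-7.
That gives the double bond between C-4 and C-5; a fluoro group at C-10.
Putting it together: 10-fluoroundec-4-ene.

10-fluoroundec-4-ene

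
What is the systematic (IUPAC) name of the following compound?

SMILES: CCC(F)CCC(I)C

The longest continuous carbon chain has 7 atoms, so the parent hydride is heptane.
Number the chain so that the substituent locant set {2,5} is lower than {3,6} at the first point of difference.
That gives a fluoro group at C-5; an iodo group at C-2.
Prefixes are listed alphabetically: fluoro, iodo.
The name is 5-fluoro-2-iodoheptane.

5-fluoro-2-iodoheptane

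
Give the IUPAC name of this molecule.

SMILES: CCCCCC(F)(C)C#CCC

5-fluoro-5-methyldec-3-yne

The longest carbon chain that includes the multiple bond has 10 carbons, so the parent hydride is decane.
There is one C≡C triple bond, indicated by the ending -yne.
Choose the numbering such that numbering from this end puts the triple bond at C-3 rather than C-7.
This places the triple bond between C-3 and C-4; a fluoro group at C-5; a methyl group at C-5.
Substituent prefixes are cited in alphabetical order (multiplying prefixes like di-/tri- are ignored for ordering).
The name is 5-fluoro-5-methyldec-3-yne.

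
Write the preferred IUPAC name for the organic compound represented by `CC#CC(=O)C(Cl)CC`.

5-chlorohept-2-yn-4-one

Counting along the main chain through the carbonyl and the multiple bond gives 7 carbons: the parent is heptane.
The principal characteristic group is a ketone (C=O on an internal carbon), named with the suffix -one.
There is one C≡C triple bond, indicated by the ending -yne.
Choose the numbering such that numbering from this end puts the triple bond at C-2 rather than C-5.
That gives the carbonyl at C-4; the triple bond between C-2 and C-3; a chloro group at C-5.
The name is 5-chlorohept-2-yn-4-one.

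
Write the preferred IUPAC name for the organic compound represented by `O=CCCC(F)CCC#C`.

4-fluorooct-7-ynal

Counting along the main chain through the –CHO group and the multiple bond gives 8 carbons: the parent is octane.
The highest-priority functional group is an aldehyde (terminal –CHO), so the name ends in -al.
There is one C≡C triple bond, indicated by the ending -yne.
Number the chain so that the aldehyde carbon is C-1 by definition.
With this numbering: the triple bond between C-7 and C-8; a fluoro group at C-4.
Putting it together: 4-fluorooct-7-ynal.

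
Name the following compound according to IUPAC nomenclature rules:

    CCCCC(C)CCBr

1-bromo-3-methylheptane

The parent chain contains 7 carbons (heptane).
Number the chain so that the substituent locant set {1,3} is lower than {5,7} at the first point of difference.
That gives a bromo group at C-1; a methyl group at C-3.
Substituent prefixes are cited in alphabetical order (multiplying prefixes like di-/tri- are ignored for ordering).
The name is 1-bromo-3-methylheptane.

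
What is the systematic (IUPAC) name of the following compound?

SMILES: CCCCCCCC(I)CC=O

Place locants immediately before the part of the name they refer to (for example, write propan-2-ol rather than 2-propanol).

The longest carbon chain that includes the –CHO group has 10 carbons, so the parent hydride is decane.
The principal characteristic group is an aldehyde (terminal –CHO), named with the suffix -al.
The numbering direction is chosen so that the aldehyde carbon is C-1 by definition.
That gives an iodo group at C-3.
The name is 3-iododecanal.

3-iododecanal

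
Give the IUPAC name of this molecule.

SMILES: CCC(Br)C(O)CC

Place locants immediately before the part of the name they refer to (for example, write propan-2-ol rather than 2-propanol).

Counting along the main chain through the –OH group gives 6 carbons: the parent is hexane.
The principal characteristic group is an alcohol (–OH), named with the suffix -ol.
Choose the numbering such that numbering from this end puts the hydroxyl group at C-3 rather than C-4.
That gives the hydroxyl at C-3; a bromo group at C-4.
Putting it together: 4-bromohexan-3-ol.

4-bromohexan-3-ol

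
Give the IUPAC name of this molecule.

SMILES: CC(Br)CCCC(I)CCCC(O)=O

The longest carbon chain that includes the –COOH group has 10 carbons, so the parent hydride is decane.
A carboxylic acid (terminal –COOH) is the principal characteristic group, giving the suffix -oic acid.
Number the chain so that the carboxylic acid carbon is C-1 by definition.
That gives a bromo group at C-9; an iodo group at C-5.
Substituent prefixes are cited in alphabetical order (multiplying prefixes like di-/tri- are ignored for ordering).
Putting it together: 9-bromo-5-iododecanoic acid.

9-bromo-5-iododecanoic acid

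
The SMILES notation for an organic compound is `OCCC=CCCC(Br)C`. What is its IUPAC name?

7-bromooct-3-en-1-ol

Counting along the main chain through the –OH group and the multiple bond gives 8 carbons: the parent is octane.
The highest-priority functional group is an alcohol (–OH), so the name ends in -ol.
The chain contains a C=C double bond, so the unsaturation ending is -ene.
Number the chain so that numbering from this end puts the hydroxyl group at C-1 rather than C-8.
This places the hydroxyl at C-1; the double bond between C-3 and C-4; a bromo group at C-7.
Assembling the pieces gives 7-bromooct-3-en-1-ol.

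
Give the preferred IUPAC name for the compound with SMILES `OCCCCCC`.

hexan-1-ol

The longest chain bearing the –OH group is 6 carbons long (hexane).
The highest-priority functional group is an alcohol (–OH), so the name ends in -ol.
Choose the numbering such that numbering from this end puts the hydroxyl group at C-1 rather than C-6.
This places the hydroxyl at C-1.
The name is hexan-1-ol.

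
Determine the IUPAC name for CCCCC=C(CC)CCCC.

5-ethyldec-5-ene

The longest carbon chain that includes the multiple bond has 10 carbons, so the parent hydride is decane.
A C=C double bond in the chain gives the infix -ene-.
The numbering direction is chosen so that the substituent locant set {5} is lower than {6} at the first point of difference.
That gives the double bond between C-5 and C-6; an ethyl group at C-5.
The name is 5-ethyldec-5-ene.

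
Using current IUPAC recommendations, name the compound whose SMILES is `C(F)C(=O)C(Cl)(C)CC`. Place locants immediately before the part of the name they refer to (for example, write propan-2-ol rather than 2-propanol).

The longest carbon chain that includes the carbonyl has 5 carbons, so the parent hydride is pentane.
A ketone (C=O on an internal carbon) is the principal characteristic group, giving the suffix -one.
The numbering direction is chosen so that numbering from this end puts the carbonyl group at C-2 rather than C-4.
With this numbering: the carbonyl at C-2; a chloro group at C-3; a fluoro group at C-1; a methyl group at C-3.
Prefixes are listed alphabetically: chloro, fluoro, methyl.
The name is 3-chloro-1-fluoro-3-methylpentan-2-one.

3-chloro-1-fluoro-3-methylpentan-2-one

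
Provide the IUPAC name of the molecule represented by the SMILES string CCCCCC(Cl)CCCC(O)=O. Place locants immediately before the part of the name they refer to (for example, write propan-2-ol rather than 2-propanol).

Counting along the main chain through the –COOH group gives 10 carbons: the parent is decane.
The principal characteristic group is a carboxylic acid (terminal –COOH), named with the suffix -oic acid.
Choose the numbering such that the carboxylic acid carbon is C-1 by definition.
That gives a chloro group at C-5.
Putting it together: 5-chlorodecanoic acid.

5-chlorodecanoic acid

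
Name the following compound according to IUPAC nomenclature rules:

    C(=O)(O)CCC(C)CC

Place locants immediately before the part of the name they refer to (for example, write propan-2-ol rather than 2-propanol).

4-methylhexanoic acid

The longest carbon chain that includes the –COOH group has 6 carbons, so the parent hydride is hexane.
The highest-priority functional group is a carboxylic acid (terminal –COOH), so the name ends in -oic acid.
Choose the numbering such that the carboxylic acid carbon is C-1 by definition.
This places a methyl group at C-4.
Assembling the pieces gives 4-methylhexanoic acid.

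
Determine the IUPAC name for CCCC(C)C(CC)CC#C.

The longest carbon chain that includes the multiple bond has 8 carbons, so the parent hydride is octane.
There is one C≡C triple bond, indicated by the ending -yne.
The numbering direction is chosen so that numbering from this end puts the triple bond at C-1 rather than C-7.
That gives the triple bond between C-1 and C-2; an ethyl group at C-4; a methyl group at C-5.
Substituent prefixes are cited in alphabetical order (multiplying prefixes like di-/tri- are ignored for ordering).
Putting it together: 4-ethyl-5-methyloct-1-yne.

4-ethyl-5-methyloct-1-yne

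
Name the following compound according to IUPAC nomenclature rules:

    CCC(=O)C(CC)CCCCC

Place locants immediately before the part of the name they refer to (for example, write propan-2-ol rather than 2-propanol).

Counting along the main chain through the carbonyl gives 9 carbons: the parent is nonane.
The highest-priority functional group is a ketone (C=O on an internal carbon), so the name ends in -one.
The numbering direction is chosen so that numbering from this end puts the carbonyl group at C-3 rather than C-7.
That gives the carbonyl at C-3; an ethyl group at C-4.
The name is 4-ethylnonan-3-one.

4-ethylnonan-3-one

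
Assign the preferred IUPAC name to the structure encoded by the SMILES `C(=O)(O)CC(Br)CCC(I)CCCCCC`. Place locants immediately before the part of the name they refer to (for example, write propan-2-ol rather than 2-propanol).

3-bromo-6-iodododecanoic acid

The longest chain bearing the –COOH group is 12 carbons long (dodecane).
The principal characteristic group is a carboxylic acid (terminal –COOH), named with the suffix -oic acid.
Number the chain so that the carboxylic acid carbon is C-1 by definition.
This places a bromo group at C-3; an iodo group at C-6.
The substituents are ordered alphabetically, ignoring any di-/tri- multipliers.
The name is 3-bromo-6-iodododecanoic acid.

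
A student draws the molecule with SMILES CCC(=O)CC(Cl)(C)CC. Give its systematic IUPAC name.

5-chloro-5-methylheptan-3-one

The longest carbon chain that includes the carbonyl has 7 carbons, so the parent hydride is heptane.
The principal characteristic group is a ketone (C=O on an internal carbon), named with the suffix -one.
Choose the numbering such that numbering from this end puts the carbonyl group at C-3 rather than C-5.
With this numbering: the carbonyl at C-3; a chloro group at C-5; a methyl group at C-5.
The substituents are ordered alphabetically, ignoring any di-/tri- multipliers.
The name is 5-chloro-5-methylheptan-3-one.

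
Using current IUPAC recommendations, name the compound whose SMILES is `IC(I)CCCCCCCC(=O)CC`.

11,11-diiodoundecan-3-one

Counting along the main chain through the carbonyl gives 11 carbons: the parent is undecane.
The principal characteristic group is a ketone (C=O on an internal carbon), named with the suffix -one.
The numbering direction is chosen so that numbering from this end puts the carbonyl group at C-3 rather than C-9.
With this numbering: the carbonyl at C-3; two iodo groups at C-11.
Putting it together: 11,11-diiodoundecan-3-one.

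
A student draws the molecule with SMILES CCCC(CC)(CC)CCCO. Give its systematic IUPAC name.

4,4-diethylheptan-1-ol

The longest carbon chain that includes the –OH group has 7 carbons, so the parent hydride is heptane.
The highest-priority functional group is an alcohol (–OH), so the name ends in -ol.
Choose the numbering such that numbering from this end puts the hydroxyl group at C-1 rather than C-7.
That gives the hydroxyl at C-1; two ethyl groups at C-4.
The name is 4,4-diethylheptan-1-ol.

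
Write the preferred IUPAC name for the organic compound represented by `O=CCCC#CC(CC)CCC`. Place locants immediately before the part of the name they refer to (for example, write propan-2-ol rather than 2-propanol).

6-ethylnon-4-ynal

The longest carbon chain that includes the –CHO group and the multiple bond has 9 carbons, so the parent hydride is nonane.
The principal characteristic group is an aldehyde (terminal –CHO), named with the suffix -al.
There is one C≡C triple bond, indicated by the ending -yne.
Number the chain so that the aldehyde carbon is C-1 by definition.
With this numbering: the triple bond between C-4 and C-5; an ethyl group at C-6.
Putting it together: 6-ethylnon-4-ynal.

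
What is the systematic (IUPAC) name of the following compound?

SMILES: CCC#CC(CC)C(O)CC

4-ethyloct-5-yn-3-ol

The longest carbon chain that includes the –OH group and the multiple bond has 8 carbons, so the parent hydride is octane.
An alcohol (–OH) is the principal characteristic group, giving the suffix -ol.
The chain contains a C≡C triple bond, so the unsaturation ending is -yne.
Choose the numbering such that numbering from this end puts the hydroxyl group at C-3 rather than C-6.
With this numbering: the hydroxyl at C-3; the triple bond between C-5 and C-6; an ethyl group at C-4.
Assembling the pieces gives 4-ethyloct-5-yn-3-ol.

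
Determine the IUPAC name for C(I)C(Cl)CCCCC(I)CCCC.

The longest continuous carbon chain has 11 atoms, so the parent hydride is undecane.
Number the chain so that the substituent locant set {1,2,7} is lower than {5,10,11} at the first point of difference.
This places a chloro group at C-2; iodo groups at C-1 and C-7.
The substituents are ordered alphabetically, ignoring any di-/tri- multipliers.
Assembling the pieces gives 2-chloro-1,7-diiodoundecane.

2-chloro-1,7-diiodoundecane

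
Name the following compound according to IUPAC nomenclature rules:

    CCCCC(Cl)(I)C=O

The longest carbon chain that includes the –CHO group has 6 carbons, so the parent hydride is hexane.
The principal characteristic group is an aldehyde (terminal –CHO), named with the suffix -al.
Number the chain so that the aldehyde carbon is C-1 by definition.
This places a chloro group at C-2; an iodo group at C-2.
The substituents are ordered alphabetically, ignoring any di-/tri- multipliers.
Assembling the pieces gives 2-chloro-2-iodohexanal.

2-chloro-2-iodohexanal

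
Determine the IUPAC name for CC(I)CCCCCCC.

2-iodononane

The longest continuous carbon chain has 9 atoms, so the parent hydride is nonane.
The numbering direction is chosen so that the substituent locant set {2} is lower than {8} at the first point of difference.
This places an iodo group at C-2.
The name is 2-iodononane.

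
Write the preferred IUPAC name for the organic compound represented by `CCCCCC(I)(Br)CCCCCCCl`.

The longest continuous carbon chain has 12 atoms, so the parent hydride is dodecane.
Number the chain so that the substituent locant set {1,7,7} is lower than {6,6,12} at the first point of difference.
With this numbering: a bromo group at C-7; a chloro group at C-1; an iodo group at C-7.
Prefixes are listed alphabetically: bromo, chloro, iodo.
Putting it together: 7-bromo-1-chloro-7-iodododecane.

7-bromo-1-chloro-7-iodododecane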